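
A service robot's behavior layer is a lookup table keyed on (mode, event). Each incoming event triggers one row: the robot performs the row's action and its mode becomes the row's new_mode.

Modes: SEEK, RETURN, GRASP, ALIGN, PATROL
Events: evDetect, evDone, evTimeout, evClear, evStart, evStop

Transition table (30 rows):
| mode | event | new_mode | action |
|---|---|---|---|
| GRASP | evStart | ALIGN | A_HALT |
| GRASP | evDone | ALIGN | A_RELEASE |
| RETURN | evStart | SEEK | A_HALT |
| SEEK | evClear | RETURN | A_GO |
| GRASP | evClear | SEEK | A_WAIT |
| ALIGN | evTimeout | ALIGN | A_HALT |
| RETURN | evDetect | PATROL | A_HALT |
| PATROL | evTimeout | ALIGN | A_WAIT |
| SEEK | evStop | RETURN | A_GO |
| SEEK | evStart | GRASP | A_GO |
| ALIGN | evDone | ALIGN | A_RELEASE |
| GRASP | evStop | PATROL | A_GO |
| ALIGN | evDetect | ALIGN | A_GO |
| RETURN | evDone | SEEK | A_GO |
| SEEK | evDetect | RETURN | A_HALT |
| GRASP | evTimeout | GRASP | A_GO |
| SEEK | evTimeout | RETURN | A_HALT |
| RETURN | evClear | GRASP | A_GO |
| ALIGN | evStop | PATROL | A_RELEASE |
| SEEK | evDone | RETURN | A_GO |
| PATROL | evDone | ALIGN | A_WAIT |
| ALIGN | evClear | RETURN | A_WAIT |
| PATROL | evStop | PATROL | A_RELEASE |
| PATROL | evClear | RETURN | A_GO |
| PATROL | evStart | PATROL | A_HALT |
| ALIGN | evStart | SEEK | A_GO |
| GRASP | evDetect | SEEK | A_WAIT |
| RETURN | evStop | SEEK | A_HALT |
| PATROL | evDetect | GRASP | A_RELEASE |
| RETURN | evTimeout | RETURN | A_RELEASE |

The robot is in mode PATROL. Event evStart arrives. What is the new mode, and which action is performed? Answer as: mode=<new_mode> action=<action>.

mode=PATROL action=A_HALT

current mode = PATROL; filter table to that mode:
  (PATROL, evTimeout) → (ALIGN, A_WAIT)
  (PATROL, evDone) → (ALIGN, A_WAIT)
  (PATROL, evStop) → (PATROL, A_RELEASE)
  (PATROL, evClear) → (RETURN, A_GO)
  (PATROL, evStart) → (PATROL, A_HALT)  ← event matches
  (PATROL, evDetect) → (GRASP, A_RELEASE)
event = evStart selects (PATROL, A_HALT)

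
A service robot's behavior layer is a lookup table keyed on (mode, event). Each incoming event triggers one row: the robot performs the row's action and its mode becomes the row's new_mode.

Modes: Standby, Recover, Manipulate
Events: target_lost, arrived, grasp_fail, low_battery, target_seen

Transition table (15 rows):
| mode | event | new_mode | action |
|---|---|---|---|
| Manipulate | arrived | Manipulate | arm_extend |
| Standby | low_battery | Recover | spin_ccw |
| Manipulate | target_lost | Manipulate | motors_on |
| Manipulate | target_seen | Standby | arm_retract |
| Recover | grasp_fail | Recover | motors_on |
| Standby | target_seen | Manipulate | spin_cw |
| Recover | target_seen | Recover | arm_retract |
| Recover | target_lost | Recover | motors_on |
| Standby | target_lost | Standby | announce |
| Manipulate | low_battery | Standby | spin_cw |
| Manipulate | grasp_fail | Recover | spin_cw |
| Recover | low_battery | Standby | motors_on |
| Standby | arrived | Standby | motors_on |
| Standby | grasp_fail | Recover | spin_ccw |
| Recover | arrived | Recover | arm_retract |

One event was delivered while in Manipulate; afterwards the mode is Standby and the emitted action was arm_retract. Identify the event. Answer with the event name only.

target_seen

try target_lost: (Manipulate, target_lost) → (Manipulate, motors_on)
try arrived: (Manipulate, arrived) → (Manipulate, arm_extend)
try grasp_fail: (Manipulate, grasp_fail) → (Recover, spin_cw)
try low_battery: (Manipulate, low_battery) → (Standby, spin_cw)
try target_seen: (Manipulate, target_seen) → (Standby, arm_retract)  ← matches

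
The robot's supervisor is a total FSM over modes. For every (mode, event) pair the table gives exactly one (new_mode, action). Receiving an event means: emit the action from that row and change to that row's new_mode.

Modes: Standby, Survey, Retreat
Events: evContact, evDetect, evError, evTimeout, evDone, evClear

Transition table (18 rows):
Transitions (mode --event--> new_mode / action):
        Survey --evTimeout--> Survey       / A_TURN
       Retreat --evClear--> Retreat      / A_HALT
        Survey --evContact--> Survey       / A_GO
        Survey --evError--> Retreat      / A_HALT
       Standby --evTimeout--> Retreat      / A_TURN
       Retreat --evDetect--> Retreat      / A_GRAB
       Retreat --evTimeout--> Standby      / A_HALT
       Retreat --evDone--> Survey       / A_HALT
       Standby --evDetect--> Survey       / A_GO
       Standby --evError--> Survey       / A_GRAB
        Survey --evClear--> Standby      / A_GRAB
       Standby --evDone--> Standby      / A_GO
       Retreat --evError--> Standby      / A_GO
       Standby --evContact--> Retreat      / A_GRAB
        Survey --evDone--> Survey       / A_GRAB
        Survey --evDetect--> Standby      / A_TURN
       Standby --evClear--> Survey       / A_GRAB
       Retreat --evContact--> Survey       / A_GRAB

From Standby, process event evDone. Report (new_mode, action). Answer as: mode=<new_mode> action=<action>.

current mode = Standby; filter table to that mode:
  (Standby, evTimeout) → (Retreat, A_TURN)
  (Standby, evDetect) → (Survey, A_GO)
  (Standby, evError) → (Survey, A_GRAB)
  (Standby, evDone) → (Standby, A_GO)  ← event matches
  (Standby, evContact) → (Retreat, A_GRAB)
  (Standby, evClear) → (Survey, A_GRAB)
event = evDone selects (Standby, A_GO)

mode=Standby action=A_GO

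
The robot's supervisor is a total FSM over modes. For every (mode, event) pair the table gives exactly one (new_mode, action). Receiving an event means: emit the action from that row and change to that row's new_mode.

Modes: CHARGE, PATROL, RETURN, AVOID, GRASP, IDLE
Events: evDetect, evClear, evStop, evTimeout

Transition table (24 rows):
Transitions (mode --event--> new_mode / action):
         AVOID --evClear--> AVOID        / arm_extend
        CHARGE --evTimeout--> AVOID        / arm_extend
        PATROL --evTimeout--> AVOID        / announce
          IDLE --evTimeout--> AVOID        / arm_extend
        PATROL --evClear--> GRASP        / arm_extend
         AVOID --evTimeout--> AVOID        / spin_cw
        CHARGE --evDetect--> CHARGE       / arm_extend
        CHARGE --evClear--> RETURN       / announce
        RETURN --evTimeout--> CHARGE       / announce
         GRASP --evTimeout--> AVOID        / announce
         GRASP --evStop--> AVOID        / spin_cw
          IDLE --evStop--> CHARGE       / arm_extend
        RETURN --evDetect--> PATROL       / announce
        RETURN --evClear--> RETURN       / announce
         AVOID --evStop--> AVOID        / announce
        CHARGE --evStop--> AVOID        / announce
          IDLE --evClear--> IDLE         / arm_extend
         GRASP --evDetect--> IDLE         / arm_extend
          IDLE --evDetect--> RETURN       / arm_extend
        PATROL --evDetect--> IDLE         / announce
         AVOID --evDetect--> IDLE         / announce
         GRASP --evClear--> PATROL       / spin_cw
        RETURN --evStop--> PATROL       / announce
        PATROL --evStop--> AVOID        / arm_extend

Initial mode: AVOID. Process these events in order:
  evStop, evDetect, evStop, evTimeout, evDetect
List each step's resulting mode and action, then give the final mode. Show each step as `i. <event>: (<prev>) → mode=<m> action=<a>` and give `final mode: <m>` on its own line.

1. evStop: (AVOID) → mode=AVOID action=announce
2. evDetect: (AVOID) → mode=IDLE action=announce
3. evStop: (IDLE) → mode=CHARGE action=arm_extend
4. evTimeout: (CHARGE) → mode=AVOID action=arm_extend
5. evDetect: (AVOID) → mode=IDLE action=announce

final mode: IDLE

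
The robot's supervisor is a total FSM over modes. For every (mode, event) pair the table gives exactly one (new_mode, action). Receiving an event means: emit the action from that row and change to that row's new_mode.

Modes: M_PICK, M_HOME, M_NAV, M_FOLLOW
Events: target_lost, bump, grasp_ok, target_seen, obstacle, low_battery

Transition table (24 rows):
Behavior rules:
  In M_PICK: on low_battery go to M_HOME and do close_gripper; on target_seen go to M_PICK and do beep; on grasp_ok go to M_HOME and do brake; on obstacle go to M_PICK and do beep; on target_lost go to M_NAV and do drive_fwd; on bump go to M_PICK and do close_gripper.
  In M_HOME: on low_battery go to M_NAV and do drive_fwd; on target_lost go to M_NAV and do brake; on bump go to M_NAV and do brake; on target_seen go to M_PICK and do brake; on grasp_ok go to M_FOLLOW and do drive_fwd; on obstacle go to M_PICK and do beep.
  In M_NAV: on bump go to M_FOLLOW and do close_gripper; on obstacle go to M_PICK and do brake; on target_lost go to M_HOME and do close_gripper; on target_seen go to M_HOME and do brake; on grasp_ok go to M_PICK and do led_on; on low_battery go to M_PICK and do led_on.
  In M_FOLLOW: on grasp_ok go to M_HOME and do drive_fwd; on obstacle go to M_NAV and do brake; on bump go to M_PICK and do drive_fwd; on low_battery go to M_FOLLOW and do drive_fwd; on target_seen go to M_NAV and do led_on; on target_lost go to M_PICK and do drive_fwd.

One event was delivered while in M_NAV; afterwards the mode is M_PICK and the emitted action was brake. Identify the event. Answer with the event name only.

obstacle

try target_lost: (M_NAV, target_lost) → (M_HOME, close_gripper)
try bump: (M_NAV, bump) → (M_FOLLOW, close_gripper)
try grasp_ok: (M_NAV, grasp_ok) → (M_PICK, led_on)
try target_seen: (M_NAV, target_seen) → (M_HOME, brake)
try obstacle: (M_NAV, obstacle) → (M_PICK, brake)  ← matches
try low_battery: (M_NAV, low_battery) → (M_PICK, led_on)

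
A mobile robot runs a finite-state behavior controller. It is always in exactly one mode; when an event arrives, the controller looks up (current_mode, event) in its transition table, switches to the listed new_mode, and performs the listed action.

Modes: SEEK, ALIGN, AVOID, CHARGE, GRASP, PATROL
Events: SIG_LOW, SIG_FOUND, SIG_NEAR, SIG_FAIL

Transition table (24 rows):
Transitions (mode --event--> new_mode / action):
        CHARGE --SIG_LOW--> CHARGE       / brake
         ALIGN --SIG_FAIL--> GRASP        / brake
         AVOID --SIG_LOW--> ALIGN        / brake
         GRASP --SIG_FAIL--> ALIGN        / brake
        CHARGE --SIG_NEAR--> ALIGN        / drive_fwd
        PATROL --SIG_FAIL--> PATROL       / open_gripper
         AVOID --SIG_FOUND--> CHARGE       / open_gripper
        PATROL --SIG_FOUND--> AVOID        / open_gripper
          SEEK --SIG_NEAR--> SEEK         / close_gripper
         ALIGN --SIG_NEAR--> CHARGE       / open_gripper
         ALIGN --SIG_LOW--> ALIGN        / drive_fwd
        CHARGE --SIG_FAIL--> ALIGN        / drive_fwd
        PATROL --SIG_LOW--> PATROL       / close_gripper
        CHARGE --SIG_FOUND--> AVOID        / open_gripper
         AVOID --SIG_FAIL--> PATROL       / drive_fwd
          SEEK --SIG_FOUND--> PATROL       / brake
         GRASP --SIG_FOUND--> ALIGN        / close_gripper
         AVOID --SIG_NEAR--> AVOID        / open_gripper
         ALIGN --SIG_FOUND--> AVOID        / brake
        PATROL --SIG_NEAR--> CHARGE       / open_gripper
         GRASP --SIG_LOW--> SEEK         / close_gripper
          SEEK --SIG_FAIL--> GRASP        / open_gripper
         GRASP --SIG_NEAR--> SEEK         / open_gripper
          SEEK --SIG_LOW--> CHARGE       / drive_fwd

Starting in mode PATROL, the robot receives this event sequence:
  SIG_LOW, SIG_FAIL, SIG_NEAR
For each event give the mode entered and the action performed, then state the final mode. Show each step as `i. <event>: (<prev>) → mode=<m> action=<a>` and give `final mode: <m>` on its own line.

final mode: CHARGE

1. SIG_LOW: (PATROL) → mode=PATROL action=close_gripper
2. SIG_FAIL: (PATROL) → mode=PATROL action=open_gripper
3. SIG_NEAR: (PATROL) → mode=CHARGE action=open_gripper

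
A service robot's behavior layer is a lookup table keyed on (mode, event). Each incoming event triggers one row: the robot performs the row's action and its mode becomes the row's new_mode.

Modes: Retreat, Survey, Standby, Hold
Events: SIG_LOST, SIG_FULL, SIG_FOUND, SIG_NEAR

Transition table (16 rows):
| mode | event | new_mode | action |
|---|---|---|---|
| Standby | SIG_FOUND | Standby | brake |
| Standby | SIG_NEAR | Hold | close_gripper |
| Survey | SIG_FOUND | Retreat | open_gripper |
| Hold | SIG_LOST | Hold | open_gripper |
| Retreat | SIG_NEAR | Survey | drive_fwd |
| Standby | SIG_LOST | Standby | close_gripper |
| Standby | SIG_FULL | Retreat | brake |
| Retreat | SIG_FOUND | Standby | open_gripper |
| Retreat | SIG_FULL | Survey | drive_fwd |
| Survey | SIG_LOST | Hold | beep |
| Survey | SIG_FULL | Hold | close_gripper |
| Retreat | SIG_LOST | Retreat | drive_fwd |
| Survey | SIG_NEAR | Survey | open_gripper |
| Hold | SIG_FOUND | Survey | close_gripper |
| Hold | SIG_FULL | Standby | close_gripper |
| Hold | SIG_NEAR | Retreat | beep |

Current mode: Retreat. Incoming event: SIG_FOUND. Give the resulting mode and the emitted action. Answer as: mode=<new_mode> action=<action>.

mode=Standby action=open_gripper

current mode = Retreat; filter table to that mode:
  (Retreat, SIG_NEAR) → (Survey, drive_fwd)
  (Retreat, SIG_FOUND) → (Standby, open_gripper)  ← event matches
  (Retreat, SIG_FULL) → (Survey, drive_fwd)
  (Retreat, SIG_LOST) → (Retreat, drive_fwd)
event = SIG_FOUND selects (Standby, open_gripper)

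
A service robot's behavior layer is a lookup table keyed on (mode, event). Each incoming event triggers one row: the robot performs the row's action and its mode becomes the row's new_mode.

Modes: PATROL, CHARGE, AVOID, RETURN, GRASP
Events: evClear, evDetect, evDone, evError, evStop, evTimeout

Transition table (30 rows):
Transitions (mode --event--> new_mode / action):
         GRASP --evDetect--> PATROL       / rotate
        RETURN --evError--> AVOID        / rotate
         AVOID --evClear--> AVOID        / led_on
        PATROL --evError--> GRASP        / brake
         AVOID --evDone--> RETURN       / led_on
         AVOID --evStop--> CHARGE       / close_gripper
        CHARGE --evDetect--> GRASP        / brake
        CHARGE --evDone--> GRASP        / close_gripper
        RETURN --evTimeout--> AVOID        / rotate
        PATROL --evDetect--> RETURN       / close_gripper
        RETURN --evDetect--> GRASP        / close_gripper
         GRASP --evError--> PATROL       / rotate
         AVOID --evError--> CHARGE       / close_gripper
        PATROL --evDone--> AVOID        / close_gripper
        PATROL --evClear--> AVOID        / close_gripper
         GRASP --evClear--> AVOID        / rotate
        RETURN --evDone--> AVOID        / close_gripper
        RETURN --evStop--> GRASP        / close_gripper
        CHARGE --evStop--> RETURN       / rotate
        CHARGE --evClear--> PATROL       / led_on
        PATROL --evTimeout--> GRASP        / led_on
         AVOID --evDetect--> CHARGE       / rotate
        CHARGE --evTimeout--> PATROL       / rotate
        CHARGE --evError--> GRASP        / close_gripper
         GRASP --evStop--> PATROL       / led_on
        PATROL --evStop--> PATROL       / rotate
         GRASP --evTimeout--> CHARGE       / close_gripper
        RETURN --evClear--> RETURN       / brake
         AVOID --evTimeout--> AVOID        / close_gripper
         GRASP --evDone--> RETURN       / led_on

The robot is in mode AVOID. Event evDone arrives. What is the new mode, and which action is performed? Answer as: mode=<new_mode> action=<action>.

current mode = AVOID; filter table to that mode:
  (AVOID, evClear) → (AVOID, led_on)
  (AVOID, evDone) → (RETURN, led_on)  ← event matches
  (AVOID, evStop) → (CHARGE, close_gripper)
  (AVOID, evError) → (CHARGE, close_gripper)
  (AVOID, evDetect) → (CHARGE, rotate)
  (AVOID, evTimeout) → (AVOID, close_gripper)
event = evDone selects (RETURN, led_on)

mode=RETURN action=led_on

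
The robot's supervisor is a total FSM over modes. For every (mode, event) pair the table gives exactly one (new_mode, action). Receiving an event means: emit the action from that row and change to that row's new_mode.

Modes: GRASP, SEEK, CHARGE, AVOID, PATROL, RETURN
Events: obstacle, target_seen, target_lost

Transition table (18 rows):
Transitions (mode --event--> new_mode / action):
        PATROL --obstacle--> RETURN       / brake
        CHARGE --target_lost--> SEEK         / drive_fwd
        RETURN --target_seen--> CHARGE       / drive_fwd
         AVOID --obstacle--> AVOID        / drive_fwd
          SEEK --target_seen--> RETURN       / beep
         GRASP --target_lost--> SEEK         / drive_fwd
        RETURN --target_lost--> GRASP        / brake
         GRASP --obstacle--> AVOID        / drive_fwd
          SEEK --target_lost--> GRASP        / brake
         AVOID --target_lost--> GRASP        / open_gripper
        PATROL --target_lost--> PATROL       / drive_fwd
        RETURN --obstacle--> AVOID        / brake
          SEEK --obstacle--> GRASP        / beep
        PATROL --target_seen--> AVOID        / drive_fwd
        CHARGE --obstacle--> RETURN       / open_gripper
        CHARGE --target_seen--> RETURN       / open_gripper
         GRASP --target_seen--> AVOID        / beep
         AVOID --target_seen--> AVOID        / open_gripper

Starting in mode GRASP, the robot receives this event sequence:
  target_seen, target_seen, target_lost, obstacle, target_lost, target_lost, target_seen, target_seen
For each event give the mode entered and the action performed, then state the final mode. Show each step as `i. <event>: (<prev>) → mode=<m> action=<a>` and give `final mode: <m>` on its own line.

1. target_seen: (GRASP) → mode=AVOID action=beep
2. target_seen: (AVOID) → mode=AVOID action=open_gripper
3. target_lost: (AVOID) → mode=GRASP action=open_gripper
4. obstacle: (GRASP) → mode=AVOID action=drive_fwd
5. target_lost: (AVOID) → mode=GRASP action=open_gripper
6. target_lost: (GRASP) → mode=SEEK action=drive_fwd
7. target_seen: (SEEK) → mode=RETURN action=beep
8. target_seen: (RETURN) → mode=CHARGE action=drive_fwd

final mode: CHARGE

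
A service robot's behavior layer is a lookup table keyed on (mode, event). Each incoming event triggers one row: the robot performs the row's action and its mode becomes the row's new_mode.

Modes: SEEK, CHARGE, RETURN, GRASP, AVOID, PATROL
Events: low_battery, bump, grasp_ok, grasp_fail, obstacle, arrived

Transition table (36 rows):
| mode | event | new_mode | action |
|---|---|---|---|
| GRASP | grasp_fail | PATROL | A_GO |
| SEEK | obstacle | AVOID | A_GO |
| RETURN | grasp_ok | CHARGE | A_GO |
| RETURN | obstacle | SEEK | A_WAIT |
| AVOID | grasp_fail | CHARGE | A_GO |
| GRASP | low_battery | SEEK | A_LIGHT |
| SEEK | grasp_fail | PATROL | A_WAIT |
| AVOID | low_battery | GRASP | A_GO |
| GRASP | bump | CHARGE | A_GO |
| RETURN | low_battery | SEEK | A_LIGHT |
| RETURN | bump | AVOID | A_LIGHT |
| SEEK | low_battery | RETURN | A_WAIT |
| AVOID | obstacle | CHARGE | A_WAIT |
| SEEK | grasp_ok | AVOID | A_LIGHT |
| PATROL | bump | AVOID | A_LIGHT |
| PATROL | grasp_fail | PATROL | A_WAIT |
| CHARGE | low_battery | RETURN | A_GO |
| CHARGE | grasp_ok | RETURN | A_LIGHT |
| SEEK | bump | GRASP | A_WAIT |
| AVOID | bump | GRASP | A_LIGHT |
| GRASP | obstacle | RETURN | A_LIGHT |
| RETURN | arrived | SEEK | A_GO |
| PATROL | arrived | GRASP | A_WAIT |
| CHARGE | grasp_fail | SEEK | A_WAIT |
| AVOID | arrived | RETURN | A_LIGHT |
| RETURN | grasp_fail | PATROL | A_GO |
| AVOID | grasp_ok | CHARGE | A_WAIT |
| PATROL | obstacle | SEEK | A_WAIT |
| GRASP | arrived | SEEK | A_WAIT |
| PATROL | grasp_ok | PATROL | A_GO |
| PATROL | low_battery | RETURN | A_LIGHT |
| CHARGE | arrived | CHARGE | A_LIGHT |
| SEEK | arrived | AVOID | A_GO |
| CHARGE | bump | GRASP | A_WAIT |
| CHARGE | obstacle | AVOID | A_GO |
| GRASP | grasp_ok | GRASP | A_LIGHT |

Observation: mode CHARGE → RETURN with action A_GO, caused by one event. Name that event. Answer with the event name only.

low_battery

try low_battery: (CHARGE, low_battery) → (RETURN, A_GO)  ← matches
try bump: (CHARGE, bump) → (GRASP, A_WAIT)
try grasp_ok: (CHARGE, grasp_ok) → (RETURN, A_LIGHT)
try grasp_fail: (CHARGE, grasp_fail) → (SEEK, A_WAIT)
try obstacle: (CHARGE, obstacle) → (AVOID, A_GO)
try arrived: (CHARGE, arrived) → (CHARGE, A_LIGHT)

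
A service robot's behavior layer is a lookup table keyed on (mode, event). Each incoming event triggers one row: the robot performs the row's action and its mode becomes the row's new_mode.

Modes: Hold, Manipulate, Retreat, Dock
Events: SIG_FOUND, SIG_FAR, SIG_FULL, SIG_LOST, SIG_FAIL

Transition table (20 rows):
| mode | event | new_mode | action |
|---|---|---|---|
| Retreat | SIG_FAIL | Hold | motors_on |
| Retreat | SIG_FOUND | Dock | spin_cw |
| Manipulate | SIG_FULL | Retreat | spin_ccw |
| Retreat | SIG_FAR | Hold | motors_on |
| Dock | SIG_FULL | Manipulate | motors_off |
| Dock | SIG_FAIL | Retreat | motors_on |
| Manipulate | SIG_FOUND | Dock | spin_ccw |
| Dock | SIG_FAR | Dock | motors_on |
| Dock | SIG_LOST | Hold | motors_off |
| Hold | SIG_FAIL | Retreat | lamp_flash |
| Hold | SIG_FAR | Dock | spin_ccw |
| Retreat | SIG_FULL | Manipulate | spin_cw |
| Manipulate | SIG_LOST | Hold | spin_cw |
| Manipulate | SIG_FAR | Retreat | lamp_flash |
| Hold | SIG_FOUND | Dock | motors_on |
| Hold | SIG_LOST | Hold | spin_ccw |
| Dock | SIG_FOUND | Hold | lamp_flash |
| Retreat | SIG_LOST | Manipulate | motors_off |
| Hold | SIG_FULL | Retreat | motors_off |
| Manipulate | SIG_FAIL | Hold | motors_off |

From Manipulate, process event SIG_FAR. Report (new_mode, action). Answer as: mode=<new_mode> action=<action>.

current mode = Manipulate; filter table to that mode:
  (Manipulate, SIG_FULL) → (Retreat, spin_ccw)
  (Manipulate, SIG_FOUND) → (Dock, spin_ccw)
  (Manipulate, SIG_LOST) → (Hold, spin_cw)
  (Manipulate, SIG_FAR) → (Retreat, lamp_flash)  ← event matches
  (Manipulate, SIG_FAIL) → (Hold, motors_off)
event = SIG_FAR selects (Retreat, lamp_flash)

mode=Retreat action=lamp_flash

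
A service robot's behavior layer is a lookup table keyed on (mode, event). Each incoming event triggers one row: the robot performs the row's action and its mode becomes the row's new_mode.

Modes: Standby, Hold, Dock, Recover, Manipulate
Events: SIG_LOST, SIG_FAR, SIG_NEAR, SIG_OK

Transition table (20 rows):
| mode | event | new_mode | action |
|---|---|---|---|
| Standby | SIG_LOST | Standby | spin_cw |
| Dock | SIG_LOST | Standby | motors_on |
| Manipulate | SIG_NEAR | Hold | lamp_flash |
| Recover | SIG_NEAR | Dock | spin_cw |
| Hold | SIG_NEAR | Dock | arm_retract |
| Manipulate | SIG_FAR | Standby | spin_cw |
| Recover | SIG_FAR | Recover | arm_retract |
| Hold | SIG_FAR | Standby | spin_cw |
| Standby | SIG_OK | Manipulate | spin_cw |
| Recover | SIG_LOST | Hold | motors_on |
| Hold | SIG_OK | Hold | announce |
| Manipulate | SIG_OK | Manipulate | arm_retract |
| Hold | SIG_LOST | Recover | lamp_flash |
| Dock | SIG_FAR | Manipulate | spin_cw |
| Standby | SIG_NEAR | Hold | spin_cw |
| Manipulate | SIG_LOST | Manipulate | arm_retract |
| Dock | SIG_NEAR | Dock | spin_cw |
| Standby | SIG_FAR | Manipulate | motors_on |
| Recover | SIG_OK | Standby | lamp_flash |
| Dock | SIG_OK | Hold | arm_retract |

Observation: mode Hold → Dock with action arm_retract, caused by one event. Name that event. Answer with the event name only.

SIG_NEAR

try SIG_LOST: (Hold, SIG_LOST) → (Recover, lamp_flash)
try SIG_FAR: (Hold, SIG_FAR) → (Standby, spin_cw)
try SIG_NEAR: (Hold, SIG_NEAR) → (Dock, arm_retract)  ← matches
try SIG_OK: (Hold, SIG_OK) → (Hold, announce)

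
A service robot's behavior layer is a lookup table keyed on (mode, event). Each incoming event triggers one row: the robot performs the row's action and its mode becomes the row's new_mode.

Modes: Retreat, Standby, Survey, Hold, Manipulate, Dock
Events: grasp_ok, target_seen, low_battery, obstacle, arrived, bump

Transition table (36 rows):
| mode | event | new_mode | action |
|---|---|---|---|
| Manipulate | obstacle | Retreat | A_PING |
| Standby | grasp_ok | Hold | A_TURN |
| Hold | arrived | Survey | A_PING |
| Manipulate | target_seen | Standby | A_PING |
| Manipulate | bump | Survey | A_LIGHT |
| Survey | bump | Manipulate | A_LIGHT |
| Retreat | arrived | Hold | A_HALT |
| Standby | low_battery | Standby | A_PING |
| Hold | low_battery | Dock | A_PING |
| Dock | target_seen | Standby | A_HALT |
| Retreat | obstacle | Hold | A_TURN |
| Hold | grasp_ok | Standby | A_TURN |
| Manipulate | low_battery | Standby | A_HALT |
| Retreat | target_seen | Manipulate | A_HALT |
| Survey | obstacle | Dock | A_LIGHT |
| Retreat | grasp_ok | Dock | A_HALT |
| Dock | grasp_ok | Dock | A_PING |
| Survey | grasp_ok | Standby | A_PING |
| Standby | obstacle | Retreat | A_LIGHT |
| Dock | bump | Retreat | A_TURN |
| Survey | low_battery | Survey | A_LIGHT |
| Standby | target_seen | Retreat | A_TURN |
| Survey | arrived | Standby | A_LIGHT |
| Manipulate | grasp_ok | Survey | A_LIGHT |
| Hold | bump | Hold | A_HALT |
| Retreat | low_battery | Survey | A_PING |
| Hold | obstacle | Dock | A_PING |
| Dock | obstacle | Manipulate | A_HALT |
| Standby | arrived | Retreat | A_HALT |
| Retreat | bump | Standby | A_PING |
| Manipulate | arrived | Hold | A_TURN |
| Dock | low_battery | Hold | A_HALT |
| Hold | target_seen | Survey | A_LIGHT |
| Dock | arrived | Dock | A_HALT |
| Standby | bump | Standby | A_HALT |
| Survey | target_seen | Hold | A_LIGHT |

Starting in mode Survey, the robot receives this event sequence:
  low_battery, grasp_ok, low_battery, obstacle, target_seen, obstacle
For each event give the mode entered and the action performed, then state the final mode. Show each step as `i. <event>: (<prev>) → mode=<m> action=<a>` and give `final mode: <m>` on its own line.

1. low_battery: (Survey) → mode=Survey action=A_LIGHT
2. grasp_ok: (Survey) → mode=Standby action=A_PING
3. low_battery: (Standby) → mode=Standby action=A_PING
4. obstacle: (Standby) → mode=Retreat action=A_LIGHT
5. target_seen: (Retreat) → mode=Manipulate action=A_HALT
6. obstacle: (Manipulate) → mode=Retreat action=A_PING

final mode: Retreat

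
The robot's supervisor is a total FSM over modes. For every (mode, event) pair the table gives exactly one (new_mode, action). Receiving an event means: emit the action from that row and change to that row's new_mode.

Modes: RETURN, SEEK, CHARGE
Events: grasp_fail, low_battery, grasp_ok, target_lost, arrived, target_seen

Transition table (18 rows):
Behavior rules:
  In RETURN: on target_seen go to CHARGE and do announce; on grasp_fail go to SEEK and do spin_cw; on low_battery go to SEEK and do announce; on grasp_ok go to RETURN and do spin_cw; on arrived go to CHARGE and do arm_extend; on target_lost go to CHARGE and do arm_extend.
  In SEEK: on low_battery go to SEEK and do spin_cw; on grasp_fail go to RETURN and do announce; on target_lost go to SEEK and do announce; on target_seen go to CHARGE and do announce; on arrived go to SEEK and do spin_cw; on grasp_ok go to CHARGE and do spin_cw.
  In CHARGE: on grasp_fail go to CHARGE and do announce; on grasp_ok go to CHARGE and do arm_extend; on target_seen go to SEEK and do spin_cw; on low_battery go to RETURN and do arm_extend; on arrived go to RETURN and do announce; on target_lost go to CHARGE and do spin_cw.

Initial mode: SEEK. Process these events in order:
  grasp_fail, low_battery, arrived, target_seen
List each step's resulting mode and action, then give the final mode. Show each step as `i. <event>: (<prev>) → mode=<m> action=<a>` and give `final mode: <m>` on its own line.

1. grasp_fail: (SEEK) → mode=RETURN action=announce
2. low_battery: (RETURN) → mode=SEEK action=announce
3. arrived: (SEEK) → mode=SEEK action=spin_cw
4. target_seen: (SEEK) → mode=CHARGE action=announce

final mode: CHARGE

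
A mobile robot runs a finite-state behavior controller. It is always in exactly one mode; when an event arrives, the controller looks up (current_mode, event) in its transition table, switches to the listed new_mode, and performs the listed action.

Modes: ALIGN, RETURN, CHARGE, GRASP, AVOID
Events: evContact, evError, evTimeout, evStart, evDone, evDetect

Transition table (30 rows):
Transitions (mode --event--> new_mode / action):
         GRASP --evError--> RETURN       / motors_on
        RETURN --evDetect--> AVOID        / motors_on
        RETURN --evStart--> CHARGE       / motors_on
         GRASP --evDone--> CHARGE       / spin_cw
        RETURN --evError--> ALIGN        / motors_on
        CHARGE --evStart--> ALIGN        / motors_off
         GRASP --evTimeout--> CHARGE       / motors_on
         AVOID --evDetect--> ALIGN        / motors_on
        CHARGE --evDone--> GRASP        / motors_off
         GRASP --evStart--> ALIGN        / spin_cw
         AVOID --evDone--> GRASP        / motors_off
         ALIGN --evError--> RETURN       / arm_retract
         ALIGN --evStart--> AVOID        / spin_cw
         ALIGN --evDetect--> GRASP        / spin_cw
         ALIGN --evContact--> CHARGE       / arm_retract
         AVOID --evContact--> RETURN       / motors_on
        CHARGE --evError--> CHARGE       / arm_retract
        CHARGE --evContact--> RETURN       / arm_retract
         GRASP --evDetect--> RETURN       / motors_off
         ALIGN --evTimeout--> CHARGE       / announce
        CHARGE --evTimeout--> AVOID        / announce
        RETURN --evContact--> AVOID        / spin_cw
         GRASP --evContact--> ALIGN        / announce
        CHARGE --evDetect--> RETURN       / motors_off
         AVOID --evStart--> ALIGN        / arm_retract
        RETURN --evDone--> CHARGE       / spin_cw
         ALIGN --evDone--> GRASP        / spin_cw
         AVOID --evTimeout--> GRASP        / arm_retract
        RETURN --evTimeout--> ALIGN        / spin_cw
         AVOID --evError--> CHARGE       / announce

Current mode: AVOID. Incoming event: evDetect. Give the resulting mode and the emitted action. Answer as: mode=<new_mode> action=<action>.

current mode = AVOID; filter table to that mode:
  (AVOID, evDetect) → (ALIGN, motors_on)  ← event matches
  (AVOID, evDone) → (GRASP, motors_off)
  (AVOID, evContact) → (RETURN, motors_on)
  (AVOID, evStart) → (ALIGN, arm_retract)
  (AVOID, evTimeout) → (GRASP, arm_retract)
  (AVOID, evError) → (CHARGE, announce)
event = evDetect selects (ALIGN, motors_on)

mode=ALIGN action=motors_on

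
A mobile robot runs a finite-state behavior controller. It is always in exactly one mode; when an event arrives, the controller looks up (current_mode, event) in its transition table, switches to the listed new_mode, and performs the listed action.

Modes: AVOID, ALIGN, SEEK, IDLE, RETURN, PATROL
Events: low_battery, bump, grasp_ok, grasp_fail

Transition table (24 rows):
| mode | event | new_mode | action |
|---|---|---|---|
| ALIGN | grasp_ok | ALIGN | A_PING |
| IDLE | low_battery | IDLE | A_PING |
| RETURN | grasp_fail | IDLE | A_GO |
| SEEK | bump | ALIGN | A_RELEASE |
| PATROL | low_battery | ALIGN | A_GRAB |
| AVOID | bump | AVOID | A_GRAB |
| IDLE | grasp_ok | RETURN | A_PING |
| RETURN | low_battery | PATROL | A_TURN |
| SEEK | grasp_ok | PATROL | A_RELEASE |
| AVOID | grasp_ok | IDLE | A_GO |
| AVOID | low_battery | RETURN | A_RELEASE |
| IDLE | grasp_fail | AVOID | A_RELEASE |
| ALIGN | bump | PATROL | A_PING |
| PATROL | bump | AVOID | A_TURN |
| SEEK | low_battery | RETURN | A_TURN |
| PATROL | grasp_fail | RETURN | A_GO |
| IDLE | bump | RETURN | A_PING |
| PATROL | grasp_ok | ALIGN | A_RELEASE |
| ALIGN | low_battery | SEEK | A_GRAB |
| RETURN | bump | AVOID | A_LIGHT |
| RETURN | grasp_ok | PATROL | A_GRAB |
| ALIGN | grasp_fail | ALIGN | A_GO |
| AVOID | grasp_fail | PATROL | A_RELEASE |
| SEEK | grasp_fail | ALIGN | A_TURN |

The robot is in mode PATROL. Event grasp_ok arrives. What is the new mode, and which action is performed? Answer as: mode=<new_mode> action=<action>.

mode=ALIGN action=A_RELEASE

current mode = PATROL; filter table to that mode:
  (PATROL, low_battery) → (ALIGN, A_GRAB)
  (PATROL, bump) → (AVOID, A_TURN)
  (PATROL, grasp_fail) → (RETURN, A_GO)
  (PATROL, grasp_ok) → (ALIGN, A_RELEASE)  ← event matches
event = grasp_ok selects (ALIGN, A_RELEASE)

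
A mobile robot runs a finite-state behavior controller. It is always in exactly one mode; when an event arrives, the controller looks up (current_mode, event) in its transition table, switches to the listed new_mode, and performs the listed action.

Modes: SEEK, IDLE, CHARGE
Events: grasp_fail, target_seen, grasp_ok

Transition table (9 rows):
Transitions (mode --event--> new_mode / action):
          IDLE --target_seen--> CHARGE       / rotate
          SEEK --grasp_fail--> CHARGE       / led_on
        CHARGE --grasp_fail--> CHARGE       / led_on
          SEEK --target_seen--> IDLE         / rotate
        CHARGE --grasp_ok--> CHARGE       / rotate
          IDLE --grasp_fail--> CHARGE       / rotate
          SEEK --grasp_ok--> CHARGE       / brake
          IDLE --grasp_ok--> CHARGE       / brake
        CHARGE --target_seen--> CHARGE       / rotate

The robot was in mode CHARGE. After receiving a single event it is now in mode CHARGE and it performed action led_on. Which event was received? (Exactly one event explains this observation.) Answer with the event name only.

grasp_fail

try grasp_fail: (CHARGE, grasp_fail) → (CHARGE, led_on)  ← matches
try target_seen: (CHARGE, target_seen) → (CHARGE, rotate)
try grasp_ok: (CHARGE, grasp_ok) → (CHARGE, rotate)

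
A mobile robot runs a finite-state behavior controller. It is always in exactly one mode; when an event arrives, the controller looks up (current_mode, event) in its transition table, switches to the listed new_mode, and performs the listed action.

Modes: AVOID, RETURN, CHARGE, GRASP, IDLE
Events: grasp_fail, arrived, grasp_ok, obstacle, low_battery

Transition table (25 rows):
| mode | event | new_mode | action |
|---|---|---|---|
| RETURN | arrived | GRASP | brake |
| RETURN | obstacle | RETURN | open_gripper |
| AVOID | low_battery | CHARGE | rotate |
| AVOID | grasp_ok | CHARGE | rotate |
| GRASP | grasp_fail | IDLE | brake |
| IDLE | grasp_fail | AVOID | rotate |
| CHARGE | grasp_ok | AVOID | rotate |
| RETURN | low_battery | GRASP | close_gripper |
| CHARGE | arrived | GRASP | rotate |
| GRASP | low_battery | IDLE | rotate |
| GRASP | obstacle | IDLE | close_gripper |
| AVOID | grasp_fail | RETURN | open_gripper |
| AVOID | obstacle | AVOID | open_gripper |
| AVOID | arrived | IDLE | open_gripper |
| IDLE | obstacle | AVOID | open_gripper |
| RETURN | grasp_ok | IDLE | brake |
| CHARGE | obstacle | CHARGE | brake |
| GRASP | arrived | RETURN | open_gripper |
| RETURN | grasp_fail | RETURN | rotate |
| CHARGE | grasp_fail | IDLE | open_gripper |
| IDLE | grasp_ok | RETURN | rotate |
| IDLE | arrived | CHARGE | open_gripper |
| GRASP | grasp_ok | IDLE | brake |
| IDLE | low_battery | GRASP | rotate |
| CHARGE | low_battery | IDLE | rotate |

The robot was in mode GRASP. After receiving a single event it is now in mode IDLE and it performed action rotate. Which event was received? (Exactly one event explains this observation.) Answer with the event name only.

try grasp_fail: (GRASP, grasp_fail) → (IDLE, brake)
try arrived: (GRASP, arrived) → (RETURN, open_gripper)
try grasp_ok: (GRASP, grasp_ok) → (IDLE, brake)
try obstacle: (GRASP, obstacle) → (IDLE, close_gripper)
try low_battery: (GRASP, low_battery) → (IDLE, rotate)  ← matches

low_battery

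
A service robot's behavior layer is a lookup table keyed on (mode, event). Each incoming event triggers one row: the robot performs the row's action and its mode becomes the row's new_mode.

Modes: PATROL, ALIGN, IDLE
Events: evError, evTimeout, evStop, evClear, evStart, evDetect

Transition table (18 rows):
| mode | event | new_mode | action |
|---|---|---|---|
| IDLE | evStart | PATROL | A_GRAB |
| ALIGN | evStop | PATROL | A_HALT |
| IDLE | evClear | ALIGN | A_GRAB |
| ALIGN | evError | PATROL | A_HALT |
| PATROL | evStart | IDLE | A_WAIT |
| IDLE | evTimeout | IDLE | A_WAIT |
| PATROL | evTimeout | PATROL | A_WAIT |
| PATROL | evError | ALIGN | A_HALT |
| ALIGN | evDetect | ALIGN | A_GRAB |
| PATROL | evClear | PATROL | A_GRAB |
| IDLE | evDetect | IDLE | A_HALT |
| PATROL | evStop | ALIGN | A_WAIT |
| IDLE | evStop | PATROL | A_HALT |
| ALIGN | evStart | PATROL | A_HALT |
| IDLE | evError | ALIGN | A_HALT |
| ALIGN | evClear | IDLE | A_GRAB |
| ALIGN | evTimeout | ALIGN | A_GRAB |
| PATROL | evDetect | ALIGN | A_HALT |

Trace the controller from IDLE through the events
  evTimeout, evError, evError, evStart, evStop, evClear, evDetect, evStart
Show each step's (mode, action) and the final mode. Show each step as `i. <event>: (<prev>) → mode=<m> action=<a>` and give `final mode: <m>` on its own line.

1. evTimeout: (IDLE) → mode=IDLE action=A_WAIT
2. evError: (IDLE) → mode=ALIGN action=A_HALT
3. evError: (ALIGN) → mode=PATROL action=A_HALT
4. evStart: (PATROL) → mode=IDLE action=A_WAIT
5. evStop: (IDLE) → mode=PATROL action=A_HALT
6. evClear: (PATROL) → mode=PATROL action=A_GRAB
7. evDetect: (PATROL) → mode=ALIGN action=A_HALT
8. evStart: (ALIGN) → mode=PATROL action=A_HALT

final mode: PATROL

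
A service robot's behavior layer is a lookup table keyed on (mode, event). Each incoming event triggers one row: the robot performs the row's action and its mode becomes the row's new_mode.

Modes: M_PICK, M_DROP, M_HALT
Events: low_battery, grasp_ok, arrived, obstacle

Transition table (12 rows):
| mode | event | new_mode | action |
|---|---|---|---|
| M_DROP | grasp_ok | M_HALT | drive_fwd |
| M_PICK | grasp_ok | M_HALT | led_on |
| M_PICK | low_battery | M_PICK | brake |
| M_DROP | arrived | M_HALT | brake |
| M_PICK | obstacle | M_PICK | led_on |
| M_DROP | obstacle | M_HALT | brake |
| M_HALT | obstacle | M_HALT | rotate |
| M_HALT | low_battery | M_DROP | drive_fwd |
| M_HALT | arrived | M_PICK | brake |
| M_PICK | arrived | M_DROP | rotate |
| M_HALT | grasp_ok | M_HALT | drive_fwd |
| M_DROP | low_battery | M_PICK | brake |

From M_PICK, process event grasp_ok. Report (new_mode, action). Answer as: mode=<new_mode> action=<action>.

current mode = M_PICK; filter table to that mode:
  (M_PICK, grasp_ok) → (M_HALT, led_on)  ← event matches
  (M_PICK, low_battery) → (M_PICK, brake)
  (M_PICK, obstacle) → (M_PICK, led_on)
  (M_PICK, arrived) → (M_DROP, rotate)
event = grasp_ok selects (M_HALT, led_on)

mode=M_HALT action=led_on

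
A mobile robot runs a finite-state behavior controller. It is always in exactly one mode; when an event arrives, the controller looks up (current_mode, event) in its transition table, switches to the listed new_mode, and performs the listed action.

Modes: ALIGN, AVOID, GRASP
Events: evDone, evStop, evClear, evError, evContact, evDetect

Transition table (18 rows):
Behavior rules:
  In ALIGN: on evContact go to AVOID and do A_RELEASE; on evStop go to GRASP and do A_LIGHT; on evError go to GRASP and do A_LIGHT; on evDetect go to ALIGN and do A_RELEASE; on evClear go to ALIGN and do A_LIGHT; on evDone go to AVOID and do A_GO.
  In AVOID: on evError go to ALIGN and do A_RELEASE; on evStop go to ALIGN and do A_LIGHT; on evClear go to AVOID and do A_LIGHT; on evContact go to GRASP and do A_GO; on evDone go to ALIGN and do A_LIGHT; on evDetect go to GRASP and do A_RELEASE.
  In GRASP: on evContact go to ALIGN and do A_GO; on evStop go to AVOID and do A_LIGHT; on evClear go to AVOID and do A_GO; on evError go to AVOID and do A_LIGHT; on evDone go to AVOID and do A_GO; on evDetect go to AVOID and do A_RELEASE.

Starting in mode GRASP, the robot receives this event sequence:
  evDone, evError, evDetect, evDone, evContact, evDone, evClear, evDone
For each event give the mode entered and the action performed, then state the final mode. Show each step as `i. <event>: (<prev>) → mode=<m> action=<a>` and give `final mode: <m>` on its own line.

final mode: ALIGN

1. evDone: (GRASP) → mode=AVOID action=A_GO
2. evError: (AVOID) → mode=ALIGN action=A_RELEASE
3. evDetect: (ALIGN) → mode=ALIGN action=A_RELEASE
4. evDone: (ALIGN) → mode=AVOID action=A_GO
5. evContact: (AVOID) → mode=GRASP action=A_GO
6. evDone: (GRASP) → mode=AVOID action=A_GO
7. evClear: (AVOID) → mode=AVOID action=A_LIGHT
8. evDone: (AVOID) → mode=ALIGN action=A_LIGHT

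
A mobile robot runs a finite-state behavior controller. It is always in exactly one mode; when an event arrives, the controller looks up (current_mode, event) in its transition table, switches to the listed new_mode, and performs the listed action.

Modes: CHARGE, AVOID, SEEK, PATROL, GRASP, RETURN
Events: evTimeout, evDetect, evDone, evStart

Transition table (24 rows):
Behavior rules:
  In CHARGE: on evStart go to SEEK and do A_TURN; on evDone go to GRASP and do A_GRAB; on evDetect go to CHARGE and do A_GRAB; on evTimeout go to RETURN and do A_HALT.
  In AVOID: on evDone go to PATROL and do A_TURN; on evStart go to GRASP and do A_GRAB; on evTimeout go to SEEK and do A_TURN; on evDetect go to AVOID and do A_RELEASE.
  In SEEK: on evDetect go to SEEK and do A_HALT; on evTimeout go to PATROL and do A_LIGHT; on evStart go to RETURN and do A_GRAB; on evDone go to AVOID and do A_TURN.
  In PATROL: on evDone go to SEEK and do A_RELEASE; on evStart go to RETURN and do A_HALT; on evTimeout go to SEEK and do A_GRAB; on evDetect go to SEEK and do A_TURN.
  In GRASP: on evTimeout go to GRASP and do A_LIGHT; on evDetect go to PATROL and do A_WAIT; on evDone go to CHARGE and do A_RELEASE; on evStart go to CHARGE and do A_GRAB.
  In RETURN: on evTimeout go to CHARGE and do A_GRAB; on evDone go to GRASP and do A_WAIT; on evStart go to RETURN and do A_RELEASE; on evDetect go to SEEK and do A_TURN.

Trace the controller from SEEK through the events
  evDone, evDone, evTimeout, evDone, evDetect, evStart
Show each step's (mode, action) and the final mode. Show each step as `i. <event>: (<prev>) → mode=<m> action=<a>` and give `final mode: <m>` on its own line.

1. evDone: (SEEK) → mode=AVOID action=A_TURN
2. evDone: (AVOID) → mode=PATROL action=A_TURN
3. evTimeout: (PATROL) → mode=SEEK action=A_GRAB
4. evDone: (SEEK) → mode=AVOID action=A_TURN
5. evDetect: (AVOID) → mode=AVOID action=A_RELEASE
6. evStart: (AVOID) → mode=GRASP action=A_GRAB

final mode: GRASP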